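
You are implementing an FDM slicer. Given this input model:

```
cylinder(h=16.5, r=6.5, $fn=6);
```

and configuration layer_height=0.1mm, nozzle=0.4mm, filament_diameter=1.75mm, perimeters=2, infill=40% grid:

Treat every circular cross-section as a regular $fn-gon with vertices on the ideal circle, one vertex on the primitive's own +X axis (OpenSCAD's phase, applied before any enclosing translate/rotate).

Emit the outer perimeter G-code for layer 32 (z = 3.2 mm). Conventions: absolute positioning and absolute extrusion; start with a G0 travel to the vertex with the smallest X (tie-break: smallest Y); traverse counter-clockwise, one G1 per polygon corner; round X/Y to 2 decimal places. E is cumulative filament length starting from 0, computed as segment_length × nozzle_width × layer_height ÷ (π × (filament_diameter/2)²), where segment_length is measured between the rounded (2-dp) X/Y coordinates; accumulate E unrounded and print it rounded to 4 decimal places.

G0 X-6.50 Y0.00 Z3.20
G1 X-3.25 Y-5.63 E0.1081
G1 X3.25 Y-5.63 E0.2162
G1 X6.50 Y0.00 E0.3243
G1 X3.25 Y5.63 E0.4324
G1 X-3.25 Y5.63 E0.5405
G1 X-6.50 Y0.00 E0.6486

At z = 3.2 mm: the cylinder: section is a regular 6-gon, circumradius r=6.5. The outline is a single polygon with 6 vertices. Extrusion per mm of travel: 0.4 × 0.1 / (π × 0.875²) = 0.016630. Accumulating E over each segment gives final E = 0.6486.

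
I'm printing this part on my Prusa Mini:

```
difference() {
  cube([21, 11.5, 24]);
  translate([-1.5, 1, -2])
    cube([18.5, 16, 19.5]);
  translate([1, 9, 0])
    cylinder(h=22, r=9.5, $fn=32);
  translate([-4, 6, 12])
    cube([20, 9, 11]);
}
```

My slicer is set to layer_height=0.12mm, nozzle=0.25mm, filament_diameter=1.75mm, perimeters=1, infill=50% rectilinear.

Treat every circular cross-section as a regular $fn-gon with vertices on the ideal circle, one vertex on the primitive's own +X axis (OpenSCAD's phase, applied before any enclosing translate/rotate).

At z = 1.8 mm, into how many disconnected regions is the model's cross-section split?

At z = 1.8 mm: the 21×11.5 cube contributes its full rectangle; the 18.5×16 cube at (-1.5, 1) contributes its full rectangle; the r=9.5 cylinder at (1, 9) gives a regular 32-gon of circumradius 9.5 (constant along its height); the cube at (-4, 6) is not intersected at this z (z outside [12, 23]); Taking the first minus the rest: starting from the 21×11.5 cube, the 18.5×16 cube at (-1.5, 1) partially overlaps it — only the 178.50 mm² overlap (of its 296.00 mm²) is removed, clipping the outline; the r=9.5 cylinder at (1, 9) partially overlaps it — only the 5.12 mm² overlap (of its 281.71 mm²) is removed, clipping the outline — 1 connected region. The result has 1 disconnected region.

1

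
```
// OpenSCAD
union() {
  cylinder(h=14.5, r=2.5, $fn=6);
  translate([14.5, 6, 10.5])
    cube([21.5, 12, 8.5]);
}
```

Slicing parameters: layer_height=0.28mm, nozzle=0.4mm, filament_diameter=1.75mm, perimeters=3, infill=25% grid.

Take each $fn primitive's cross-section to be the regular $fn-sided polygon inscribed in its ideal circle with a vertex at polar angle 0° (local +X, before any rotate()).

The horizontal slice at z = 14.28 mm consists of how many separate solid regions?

At z = 14.28 mm: the r=2.5 cylinder contributes a regular 6-gon of circumradius 2.5; the cube at (14.5, 6) is present — its section is the full 21.5×12 rectangle; Combining (union): the 2 present regions are separate (no shared area or edge), so areas and boundary lengths simply add and each stays a separate island — 2 connected regions. The result has 2 disconnected regions.

2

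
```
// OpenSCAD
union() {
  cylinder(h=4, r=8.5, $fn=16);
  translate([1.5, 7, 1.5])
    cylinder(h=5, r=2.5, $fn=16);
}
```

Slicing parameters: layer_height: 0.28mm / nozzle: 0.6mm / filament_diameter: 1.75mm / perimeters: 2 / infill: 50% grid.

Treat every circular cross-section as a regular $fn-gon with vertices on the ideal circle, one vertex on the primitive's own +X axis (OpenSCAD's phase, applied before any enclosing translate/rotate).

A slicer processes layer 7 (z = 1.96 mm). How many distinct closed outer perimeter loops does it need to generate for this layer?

1

At z = 1.96 mm: the r=8.5 cylinder contributes a regular 16-gon of circumradius 8.5; the r=2.5 cylinder at (1.5, 7) gives a regular 16-gon of circumradius 2.5 (constant along its height); Merging all regions: the regions partially overlap (shared area 15.01 mm²), so overlapping operands fuse into one piece — 1 connected region. The result has 1 disconnected region.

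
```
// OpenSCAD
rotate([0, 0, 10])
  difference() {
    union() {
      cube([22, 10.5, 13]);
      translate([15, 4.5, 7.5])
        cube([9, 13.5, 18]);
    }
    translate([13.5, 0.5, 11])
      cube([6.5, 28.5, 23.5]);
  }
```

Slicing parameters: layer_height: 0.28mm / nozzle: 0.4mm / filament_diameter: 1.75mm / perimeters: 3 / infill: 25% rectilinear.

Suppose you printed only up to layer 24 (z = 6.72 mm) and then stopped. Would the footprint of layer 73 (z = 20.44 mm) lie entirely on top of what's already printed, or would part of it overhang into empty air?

part overhangs

Compare the two slices. At z = 6.72: the cube is present — its section is the full 22×10.5 rectangle (area 231.00 mm²); the cube at (15, 4.5) is not intersected at this z (z outside [7.5, 25.5]); Combining (union): only the 22×10.5 cube is present, so the union is just that shape — area = 231.00 mm²; the cube at (13.5, 0.5) is not intersected at this z (z outside [11, 34.5]); Taking the first minus the rest: none of the subtracted shapes is present at this height, so the result so far is unchanged — area = 231.00 mm²; (rotated 10° about Z; rotation is an isometry so areas/perimeters/island counts are preserved). At z = 20.44: the cube does not reach this height (z outside [0, 13]); the cube at (15, 4.5) is present — its section is the full 9×13.5 rectangle (area 121.50 mm²); Combining (union): only the 9×13.5 cube at (15, 4.5) is present, so the union is just that shape — area = 121.50 mm²; the cube at (13.5, 0.5) (footprint 6.5×28.5) is included at this height (area 185.25 mm²); Subtracting the remaining from the first: starting from the result so far (121.50 mm²), the 6.5×28.5 cube at (13.5, 0.5) partially overlaps it — only the 67.50 mm² overlap (of its 185.25 mm²) is removed, clipping the outline — area = 54.00 mm²; (whole slice rotated 10° about Z — lengths, areas and connectivity unchanged). Checking containment: at z = 20.44 the cross-section extends beyond the z = 6.72 cross-section by about 42.00 mm².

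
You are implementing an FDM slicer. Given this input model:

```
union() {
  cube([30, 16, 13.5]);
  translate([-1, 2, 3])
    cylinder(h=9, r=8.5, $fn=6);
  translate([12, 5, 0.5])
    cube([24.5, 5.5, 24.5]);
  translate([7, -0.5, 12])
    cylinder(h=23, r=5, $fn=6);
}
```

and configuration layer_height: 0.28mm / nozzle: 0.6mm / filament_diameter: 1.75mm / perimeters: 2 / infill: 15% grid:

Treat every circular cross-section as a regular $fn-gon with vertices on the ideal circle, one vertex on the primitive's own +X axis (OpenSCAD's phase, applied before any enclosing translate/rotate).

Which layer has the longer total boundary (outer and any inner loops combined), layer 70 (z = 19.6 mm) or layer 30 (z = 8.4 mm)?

layer 30 (z = 8.4 mm)

Layer 70 (z = 19.6): the cube is absent (z outside [0, 13.5]); the cylinder at (-1, 2) does not reach this height (z outside [3, 12]); the 24.5×5.5 cube at (12, 5) contributes its full rectangle (perimeter 60.00 mm); the cylinder at (7, -0.5): section is a regular 6-gon, circumradius r=5 (perimeter = 2·6·5.000·sin(180°/6) = 30.00 mm); Combining (union): the 2 present regions are separate (no shared area or edge), so areas and boundary lengths simply add and each stays a separate island — boundary = 90.00 mm. So its perimeter = 90.00 mm. Layer 30 (z = 8.4): the cube is present — its section is the full 30×16 rectangle (perimeter 92.00 mm); the r=8.5 cylinder at (-1, 2) gives a regular 6-gon of circumradius 8.5 (constant along its height) (perimeter = 2·6·8.500·sin(180°/6) = 51.00 mm); the cube at (12, 5) (footprint 24.5×5.5) is included at this height (perimeter 60.00 mm); the cylinder at (7, -0.5) is absent (z outside [12, 35]); Merging all regions: the regions partially overlap (shared area 152.41 mm²), so the edge portions inside another operand are dropped and the merged outline is re-measured after clipping — boundary = 126.23 mm. So its perimeter = 126.23 mm. Layer 30 is larger (126.23 vs 90.00 mm).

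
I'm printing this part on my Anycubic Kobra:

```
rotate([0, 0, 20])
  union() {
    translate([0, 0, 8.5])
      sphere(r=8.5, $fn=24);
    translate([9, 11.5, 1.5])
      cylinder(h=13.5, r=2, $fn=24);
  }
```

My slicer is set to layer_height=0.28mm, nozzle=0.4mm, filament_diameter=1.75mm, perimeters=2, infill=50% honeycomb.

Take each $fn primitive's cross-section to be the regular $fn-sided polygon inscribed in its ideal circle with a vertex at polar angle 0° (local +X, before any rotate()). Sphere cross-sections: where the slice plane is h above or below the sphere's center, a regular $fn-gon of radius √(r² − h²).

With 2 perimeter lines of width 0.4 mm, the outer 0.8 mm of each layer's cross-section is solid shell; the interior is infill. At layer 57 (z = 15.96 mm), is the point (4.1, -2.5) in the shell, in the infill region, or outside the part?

At z = 15.96 mm: the r=8.5 sphere slices to a regular 24-gon of circumradius 4.074 (√(r²−h²) with h=7.46 from center); the cylinder at (9, 11.5) is absent (z outside [1.5, 15]); Combining (union): only the r=8.5 sphere is present, so the union is just that shape — 1 connected region; (rotated 20° about Z; rotation is an isometry so areas/perimeters/island counts are preserved). Overall, the cross-section is a single solid region. Undo the 20° rotation: the query point maps to (2.998, -3.752) in the un-rotated model frame. The nearest boundary edge runs (2.04, -3.53)→(2.88, -2.88); distance from the point to it = 0.76 mm. The point is not inside any of the regions above, so it lies outside the cross-section (0.76 mm from the nearest boundary).

outside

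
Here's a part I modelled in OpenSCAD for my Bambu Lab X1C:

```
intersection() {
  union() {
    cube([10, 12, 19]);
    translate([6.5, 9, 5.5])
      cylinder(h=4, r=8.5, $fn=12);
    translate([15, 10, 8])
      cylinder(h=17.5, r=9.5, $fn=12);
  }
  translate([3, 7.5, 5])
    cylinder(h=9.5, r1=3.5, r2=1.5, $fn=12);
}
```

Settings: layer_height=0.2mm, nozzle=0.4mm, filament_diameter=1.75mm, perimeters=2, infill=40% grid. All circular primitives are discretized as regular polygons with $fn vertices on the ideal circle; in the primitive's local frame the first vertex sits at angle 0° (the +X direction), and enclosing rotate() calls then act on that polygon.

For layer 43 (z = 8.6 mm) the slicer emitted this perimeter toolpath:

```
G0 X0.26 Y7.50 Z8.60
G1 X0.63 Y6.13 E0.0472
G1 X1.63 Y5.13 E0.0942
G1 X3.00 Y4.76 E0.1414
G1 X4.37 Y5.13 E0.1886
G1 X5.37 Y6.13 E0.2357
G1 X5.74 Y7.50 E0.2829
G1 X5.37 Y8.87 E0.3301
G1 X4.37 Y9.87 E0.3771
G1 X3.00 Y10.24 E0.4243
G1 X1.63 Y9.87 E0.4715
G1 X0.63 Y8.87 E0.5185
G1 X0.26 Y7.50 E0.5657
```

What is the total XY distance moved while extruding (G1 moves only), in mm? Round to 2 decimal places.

Sum the Euclidean lengths of each G1 segment: total = 17.01 mm.

17.01 mm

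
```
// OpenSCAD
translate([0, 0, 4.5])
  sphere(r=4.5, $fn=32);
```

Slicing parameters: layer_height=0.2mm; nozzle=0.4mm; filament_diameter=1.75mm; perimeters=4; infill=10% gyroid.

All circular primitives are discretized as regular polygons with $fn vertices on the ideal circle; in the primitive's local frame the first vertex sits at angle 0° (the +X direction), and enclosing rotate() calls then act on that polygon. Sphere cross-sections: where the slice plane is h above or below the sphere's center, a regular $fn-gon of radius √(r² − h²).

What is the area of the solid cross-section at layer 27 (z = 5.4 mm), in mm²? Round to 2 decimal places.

At z = 5.4 mm: the r=4.5 sphere slices to a regular 32-gon of circumradius 4.409 (√(r²−h²) with h=0.9 from center) (area = (32/2)·4.409²·sin(360°/32) = 60.68 mm²). Overall, the cross-section is a single solid region. Net area = 60.68 mm².

60.68 mm²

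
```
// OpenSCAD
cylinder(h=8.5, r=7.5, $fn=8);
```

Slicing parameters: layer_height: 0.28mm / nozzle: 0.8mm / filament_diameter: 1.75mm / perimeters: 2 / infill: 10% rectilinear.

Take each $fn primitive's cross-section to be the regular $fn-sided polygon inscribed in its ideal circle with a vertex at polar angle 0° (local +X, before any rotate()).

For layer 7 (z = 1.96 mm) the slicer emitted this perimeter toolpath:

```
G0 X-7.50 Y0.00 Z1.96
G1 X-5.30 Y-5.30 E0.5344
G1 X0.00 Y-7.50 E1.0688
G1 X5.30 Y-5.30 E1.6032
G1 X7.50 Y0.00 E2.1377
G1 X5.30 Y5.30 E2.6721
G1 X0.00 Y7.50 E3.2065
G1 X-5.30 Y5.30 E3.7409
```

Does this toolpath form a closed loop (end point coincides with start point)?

Start point (G0): (-7.50, 0.00). End point (last G1): the path does not return to the start — open.

no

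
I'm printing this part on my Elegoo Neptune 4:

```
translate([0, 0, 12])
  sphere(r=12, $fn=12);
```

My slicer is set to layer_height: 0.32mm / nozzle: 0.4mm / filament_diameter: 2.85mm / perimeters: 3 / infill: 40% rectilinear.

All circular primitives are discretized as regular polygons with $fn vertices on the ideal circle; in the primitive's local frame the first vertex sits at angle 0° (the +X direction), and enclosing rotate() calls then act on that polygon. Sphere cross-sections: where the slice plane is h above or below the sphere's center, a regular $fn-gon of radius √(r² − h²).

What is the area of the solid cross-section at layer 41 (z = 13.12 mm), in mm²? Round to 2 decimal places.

At z = 13.12 mm: the r=12 sphere contributes a regular 12-gon of circumradius √(12²−1.12²) = 11.948 (area = (12/2)·11.948²·sin(360°/12) = 428.24 mm²). Overall, the cross-section is a single solid region. Net area = 428.24 mm².

428.24 mm²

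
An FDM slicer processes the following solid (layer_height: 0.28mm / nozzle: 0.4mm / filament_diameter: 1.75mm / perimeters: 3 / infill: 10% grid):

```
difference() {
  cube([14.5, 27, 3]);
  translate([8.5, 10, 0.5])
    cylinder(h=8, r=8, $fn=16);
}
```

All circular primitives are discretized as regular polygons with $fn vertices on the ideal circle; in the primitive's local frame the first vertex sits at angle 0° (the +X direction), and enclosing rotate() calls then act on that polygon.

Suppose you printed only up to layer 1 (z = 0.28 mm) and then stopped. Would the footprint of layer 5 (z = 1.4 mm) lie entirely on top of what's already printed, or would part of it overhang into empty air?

entirely on top

Compare the two slices. At z = 0.28: the 14.5×27 cube contributes its full rectangle (area 391.50 mm²); the cylinder at (8.5, 10) is not intersected at this z (z outside [0.5, 8.5]); Taking the first minus the rest: none of the subtracted shapes is present at this height, so the 14.5×27 cube is unchanged — area = 391.50 mm². At z = 1.4: the cube (footprint 14.5×27) is included at this height (area 391.50 mm²); the cylinder at (8.5, 10): section is a regular 16-gon, circumradius r=8 (area = (16/2)·8.000²·sin(360°/16) = 195.93 mm²); After the difference (first − rest): starting from the 14.5×27 cube (391.50 mm²), the r=8 cylinder at (8.5, 10) partially overlaps it — only the 182.66 mm² overlap (of its 195.93 mm²) is removed, clipping the outline — area = 208.84 mm². Checking containment: the cross-section at z = 1.4 is a subset of the cross-section at z = 0.28.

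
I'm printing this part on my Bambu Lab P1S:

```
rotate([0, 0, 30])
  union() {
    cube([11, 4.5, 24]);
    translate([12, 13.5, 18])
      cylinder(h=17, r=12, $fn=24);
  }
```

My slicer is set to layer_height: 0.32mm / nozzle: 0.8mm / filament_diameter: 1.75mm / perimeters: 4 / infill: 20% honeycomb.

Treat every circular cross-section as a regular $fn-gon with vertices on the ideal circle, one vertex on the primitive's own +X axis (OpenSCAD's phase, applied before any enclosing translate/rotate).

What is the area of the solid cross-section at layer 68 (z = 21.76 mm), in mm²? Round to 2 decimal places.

483.96 mm²

At z = 21.76 mm: the 11×4.5 cube contributes its full rectangle (area 49.50 mm²); the r=12 cylinder at (12, 13.5) gives a regular 24-gon of circumradius 12 (constant along its height) (area = (24/2)·12.000²·sin(360°/24) = 447.24 mm²); Taking the union: the regions partially overlap — summed areas 496.74 mm² minus the doubly-counted overlap 12.78 mm² gives 483.96 mm² — area = 483.96 mm²; (whole slice rotated 30° about Z — lengths, areas and connectivity unchanged). Overall, the cross-section is a single solid region. Net area = 483.96 mm².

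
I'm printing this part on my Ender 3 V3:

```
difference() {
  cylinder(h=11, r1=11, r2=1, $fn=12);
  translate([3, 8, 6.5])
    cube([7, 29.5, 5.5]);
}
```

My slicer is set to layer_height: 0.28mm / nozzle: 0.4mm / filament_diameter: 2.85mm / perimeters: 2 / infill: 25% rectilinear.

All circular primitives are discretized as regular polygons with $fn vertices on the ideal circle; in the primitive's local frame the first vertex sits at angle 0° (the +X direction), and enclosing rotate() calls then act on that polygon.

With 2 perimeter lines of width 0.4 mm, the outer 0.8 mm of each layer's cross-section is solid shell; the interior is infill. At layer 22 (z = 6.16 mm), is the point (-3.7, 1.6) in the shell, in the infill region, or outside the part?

At z = 6.16 mm: the cone contributes a regular 12-gon of circumradius 5.400 (interpolated between r1=11 and r2=1 at t=0.560); the cube at (3, 8) is not intersected at this z (z outside [6.5, 12]); Subtracting the remaining from the first: none of the subtracted shapes is present at this height, so the cone is unchanged — 1 connected region. Overall, the cross-section is a single solid region. The nearest boundary edge runs (-4.68, 2.70)→(-5.40, 0.00); distance from the point to it = 1.23 mm. The point is inside the cross-section and 1.23 mm from the nearest boundary — more than the 0.8 mm shell width (2 × 0.4), so it's in the infill interior.

infill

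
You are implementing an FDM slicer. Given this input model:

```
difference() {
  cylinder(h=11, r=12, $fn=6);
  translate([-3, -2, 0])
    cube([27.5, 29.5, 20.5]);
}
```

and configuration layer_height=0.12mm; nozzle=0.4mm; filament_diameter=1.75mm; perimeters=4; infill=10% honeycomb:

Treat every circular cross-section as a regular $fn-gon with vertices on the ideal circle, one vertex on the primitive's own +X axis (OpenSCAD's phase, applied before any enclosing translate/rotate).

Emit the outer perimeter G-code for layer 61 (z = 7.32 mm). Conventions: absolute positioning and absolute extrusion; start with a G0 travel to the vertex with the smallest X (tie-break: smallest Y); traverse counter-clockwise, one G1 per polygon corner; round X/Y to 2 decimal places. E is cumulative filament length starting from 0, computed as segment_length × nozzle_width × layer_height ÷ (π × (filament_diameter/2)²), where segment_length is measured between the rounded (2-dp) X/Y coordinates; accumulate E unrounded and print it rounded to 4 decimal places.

G0 X-12.00 Y0.00 Z7.32
G1 X-6.00 Y-10.39 E0.2394
G1 X6.00 Y-10.39 E0.4789
G1 X10.85 Y-2.00 E0.6723
G1 X-3.00 Y-2.00 E0.9487
G1 X-3.00 Y10.39 E1.1959
G1 X-6.00 Y10.39 E1.2558
G1 X-12.00 Y0.00 E1.4952

At z = 7.32 mm: the cylinder: section is a regular 6-gon, circumradius r=12; the 27.5×29.5 cube at (-3, -2) contributes its full rectangle; After the difference (first − rest): starting from the r=12 cylinder, the 27.5×29.5 cube at (-3, -2) partially overlaps it — only the 153.55 mm² overlap (of its 811.25 mm²) is removed, clipping the outline — 1 connected region. The outline is a single polygon with 7 vertices. Extrusion per mm of travel: 0.4 × 0.12 / (π × 0.875²) = 0.019956. Accumulating E over each segment gives final E = 1.4952.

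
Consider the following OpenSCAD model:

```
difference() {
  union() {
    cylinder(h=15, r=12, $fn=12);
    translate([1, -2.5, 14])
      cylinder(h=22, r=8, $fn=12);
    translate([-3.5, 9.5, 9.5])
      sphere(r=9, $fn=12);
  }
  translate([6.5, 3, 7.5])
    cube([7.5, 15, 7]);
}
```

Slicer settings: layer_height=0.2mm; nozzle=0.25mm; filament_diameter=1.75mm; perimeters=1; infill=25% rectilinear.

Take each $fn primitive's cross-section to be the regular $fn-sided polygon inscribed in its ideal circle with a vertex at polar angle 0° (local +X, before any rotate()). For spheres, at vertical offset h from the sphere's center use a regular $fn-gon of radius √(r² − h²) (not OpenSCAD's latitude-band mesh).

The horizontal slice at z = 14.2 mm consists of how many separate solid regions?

1

At z = 14.2 mm: the r=12 cylinder gives a regular 12-gon of circumradius 12 (constant along its height); the cylinder at (1, -2.5): section is a regular 12-gon, circumradius r=8; the r=9 sphere at (-3.5, 9.5) contributes a regular 12-gon of circumradius √(9²−4.7²) = 7.675; Merging all regions: the regions partially overlap (shared area 291.53 mm²), so overlapping operands fuse into one piece — 1 connected region; the 7.5×15 cube at (6.5, 3) contributes its full rectangle; Taking the first minus the rest: starting from that combined region, the 7.5×15 cube at (6.5, 3) partially overlaps it — only the 20.46 mm² overlap (of its 112.50 mm²) is removed, clipping the outline — 1 connected region. The result has 1 disconnected region.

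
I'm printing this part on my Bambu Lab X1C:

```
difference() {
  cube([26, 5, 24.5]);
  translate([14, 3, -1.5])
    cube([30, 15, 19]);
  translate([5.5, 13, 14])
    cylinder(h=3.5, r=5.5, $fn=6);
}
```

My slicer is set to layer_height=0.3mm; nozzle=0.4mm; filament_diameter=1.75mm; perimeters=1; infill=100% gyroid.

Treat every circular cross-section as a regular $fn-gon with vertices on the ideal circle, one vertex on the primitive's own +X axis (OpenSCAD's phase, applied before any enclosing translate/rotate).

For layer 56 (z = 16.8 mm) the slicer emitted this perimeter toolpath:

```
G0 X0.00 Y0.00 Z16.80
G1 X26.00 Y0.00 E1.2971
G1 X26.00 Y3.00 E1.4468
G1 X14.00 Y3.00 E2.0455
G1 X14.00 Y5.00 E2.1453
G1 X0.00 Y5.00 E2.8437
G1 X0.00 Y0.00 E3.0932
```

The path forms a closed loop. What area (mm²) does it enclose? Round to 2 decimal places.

Apply the shoelace formula to the sequence of (X, Y) vertices; enclosed area = 106.00 mm².

106.00 mm²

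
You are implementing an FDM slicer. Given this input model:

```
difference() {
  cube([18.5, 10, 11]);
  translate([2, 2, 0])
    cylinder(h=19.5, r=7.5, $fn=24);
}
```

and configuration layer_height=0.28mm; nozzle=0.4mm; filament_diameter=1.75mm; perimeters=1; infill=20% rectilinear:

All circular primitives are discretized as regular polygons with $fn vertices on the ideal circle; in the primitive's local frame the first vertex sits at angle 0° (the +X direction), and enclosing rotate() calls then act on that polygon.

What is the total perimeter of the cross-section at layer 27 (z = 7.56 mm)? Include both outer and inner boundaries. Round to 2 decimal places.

At z = 7.56 mm: the cube (footprint 18.5×10) is included at this height (perimeter 57.00 mm); the r=7.5 cylinder at (2, 2) contributes a regular 24-gon of circumradius 7.5 (perimeter = 2·24·7.500·sin(180°/24) = 46.99 mm); After the difference (first − rest): starting from the 18.5×10 cube, the r=7.5 cylinder at (2, 2) partially overlaps it — only the 77.15 mm² overlap (of its 174.70 mm²) is removed, clipping the outline — boundary = 54.35 mm. Overall, the cross-section is a single solid region. Total boundary length (outer) = 54.35 mm.

54.35 mm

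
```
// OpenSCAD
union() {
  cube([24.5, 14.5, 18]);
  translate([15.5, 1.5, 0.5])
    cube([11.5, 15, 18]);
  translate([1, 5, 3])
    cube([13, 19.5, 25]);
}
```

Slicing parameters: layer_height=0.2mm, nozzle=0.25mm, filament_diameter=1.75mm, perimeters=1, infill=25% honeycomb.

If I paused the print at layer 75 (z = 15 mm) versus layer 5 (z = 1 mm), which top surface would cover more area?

Layer 75 (z = 15): the cube is present — its section is the full 24.5×14.5 rectangle (area 355.25 mm²); the 11.5×15 cube at (15.5, 1.5) contributes its full rectangle (area 172.50 mm²); the cube at (1, 5) is present — its section is the full 13×19.5 rectangle (area 253.50 mm²); Combining (union): the regions partially overlap — summed areas 781.25 mm² minus the doubly-counted overlap 240.50 mm² gives 540.75 mm² — area = 540.75 mm². So its area = 540.75 mm². Layer 5 (z = 1): the cube is present — its section is the full 24.5×14.5 rectangle (area 355.25 mm²); the cube at (15.5, 1.5) is present — its section is the full 11.5×15 rectangle (area 172.50 mm²); the cube at (1, 5) is absent (z outside [3, 28]); Taking the union: the regions partially overlap — summed areas 527.75 mm² minus the doubly-counted overlap 117.00 mm² gives 410.75 mm² — area = 410.75 mm². So its area = 410.75 mm². Layer 75 is larger (540.75 vs 410.75 mm²).

layer 75 (z = 15 mm)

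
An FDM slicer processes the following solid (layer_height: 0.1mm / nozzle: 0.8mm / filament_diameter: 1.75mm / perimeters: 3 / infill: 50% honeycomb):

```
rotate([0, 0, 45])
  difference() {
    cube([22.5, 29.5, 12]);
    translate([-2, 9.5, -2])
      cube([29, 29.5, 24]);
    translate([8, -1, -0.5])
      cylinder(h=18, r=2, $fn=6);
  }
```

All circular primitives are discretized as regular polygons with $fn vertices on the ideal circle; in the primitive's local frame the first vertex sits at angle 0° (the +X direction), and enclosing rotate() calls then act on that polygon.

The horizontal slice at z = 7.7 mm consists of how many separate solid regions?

At z = 7.7 mm: the 22.5×29.5 cube contributes its full rectangle; the 29×29.5 cube at (-2, 9.5) contributes its full rectangle; the r=2 cylinder at (8, -1) contributes a regular 6-gon of circumradius 2; Subtracting the remaining from the first: starting from the 22.5×29.5 cube, the 29×29.5 cube at (-2, 9.5) partially overlaps it — only the 450.00 mm² overlap (of its 855.50 mm²) is removed, clipping the outline; the r=2 cylinder at (8, -1) partially overlaps it — only the 1.77 mm² overlap (of its 10.39 mm²) is removed, clipping the outline — 1 connected region; (whole slice rotated 45° about Z — lengths, areas and connectivity unchanged). The result has 1 disconnected region.

1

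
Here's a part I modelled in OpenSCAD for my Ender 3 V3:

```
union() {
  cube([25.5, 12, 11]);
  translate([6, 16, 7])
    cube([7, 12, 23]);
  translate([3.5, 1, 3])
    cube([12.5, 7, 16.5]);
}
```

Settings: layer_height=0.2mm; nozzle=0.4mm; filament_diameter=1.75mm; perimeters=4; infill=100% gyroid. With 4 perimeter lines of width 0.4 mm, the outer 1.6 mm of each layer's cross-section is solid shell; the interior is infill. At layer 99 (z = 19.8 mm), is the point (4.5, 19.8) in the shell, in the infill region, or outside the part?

outside

At z = 19.8 mm: the cube is absent (z outside [0, 11]); the 7×12 cube at (6, 16) contributes its full rectangle; the cube at (3.5, 1) does not reach this height (z outside [3, 19.5]); Taking the union: only the 7×12 cube at (6, 16) is present, so the union is just that shape — 1 connected region. Overall, the cross-section is a single solid region. The nearest boundary edge runs (6.00, 28.00)→(6.00, 16.00); distance from the point to it = 1.50 mm. The point is not inside any of the regions above, so it lies outside the cross-section (1.50 mm from the nearest boundary).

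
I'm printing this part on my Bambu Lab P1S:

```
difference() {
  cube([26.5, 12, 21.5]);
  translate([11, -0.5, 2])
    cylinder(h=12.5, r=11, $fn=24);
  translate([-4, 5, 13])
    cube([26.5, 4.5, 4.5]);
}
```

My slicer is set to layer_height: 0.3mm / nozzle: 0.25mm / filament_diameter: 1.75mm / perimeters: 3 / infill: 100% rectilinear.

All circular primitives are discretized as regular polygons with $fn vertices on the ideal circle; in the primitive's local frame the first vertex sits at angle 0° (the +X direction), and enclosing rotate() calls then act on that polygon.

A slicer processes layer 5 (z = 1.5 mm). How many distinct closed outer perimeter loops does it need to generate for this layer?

At z = 1.5 mm: the cube is present — its section is the full 26.5×12 rectangle; the cylinder at (11, -0.5) does not reach this height (z outside [2, 14.5]); the cube at (-4, 5) is absent (z outside [13, 17.5]); Subtracting the remaining from the first: none of the subtracted shapes is present at this height, so the 26.5×12 cube is unchanged — 1 connected region. The result has 1 disconnected region.

1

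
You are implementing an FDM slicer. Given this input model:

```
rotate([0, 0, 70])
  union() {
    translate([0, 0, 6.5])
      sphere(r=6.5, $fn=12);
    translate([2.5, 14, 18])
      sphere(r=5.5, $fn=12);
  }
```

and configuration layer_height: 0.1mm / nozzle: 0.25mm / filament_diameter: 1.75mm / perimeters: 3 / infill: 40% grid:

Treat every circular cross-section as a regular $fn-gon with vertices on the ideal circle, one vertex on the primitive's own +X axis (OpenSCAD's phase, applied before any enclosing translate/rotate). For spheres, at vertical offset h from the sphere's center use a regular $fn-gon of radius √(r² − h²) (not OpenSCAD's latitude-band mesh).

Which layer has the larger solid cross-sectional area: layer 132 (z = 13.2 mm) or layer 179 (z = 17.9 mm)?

Layer 132 (z = 13.2): the sphere is not intersected at this z (|z−center|=6.700 > r=6.5); the r=5.5 sphere at (2.5, 14) contributes a regular 12-gon of circumradius √(5.5²−4.8²) = 2.685 (area = (12/2)·2.685²·sin(360°/12) = 21.63 mm²); Merging all regions: only the r=5.5 sphere at (2.5, 14) is present, so the union is just that shape — area = 21.63 mm²; (whole slice rotated 70° about Z — lengths, areas and connectivity unchanged). So its area = 21.63 mm². Layer 179 (z = 17.9): the sphere is not intersected at this z (|z−center|=11.400 > r=6.5); the r=5.5 sphere at (2.5, 14) slices to a regular 12-gon of circumradius 5.499 (√(r²−h²) with h=0.1 from center) (area = (12/2)·5.499²·sin(360°/12) = 90.72 mm²); Combining (union): only the r=5.5 sphere at (2.5, 14) is present, so the union is just that shape — area = 90.72 mm²; (whole slice rotated 70° about Z — lengths, areas and connectivity unchanged). So its area = 90.72 mm². Layer 179 is larger (90.72 vs 21.63 mm²).

layer 179 (z = 17.9 mm)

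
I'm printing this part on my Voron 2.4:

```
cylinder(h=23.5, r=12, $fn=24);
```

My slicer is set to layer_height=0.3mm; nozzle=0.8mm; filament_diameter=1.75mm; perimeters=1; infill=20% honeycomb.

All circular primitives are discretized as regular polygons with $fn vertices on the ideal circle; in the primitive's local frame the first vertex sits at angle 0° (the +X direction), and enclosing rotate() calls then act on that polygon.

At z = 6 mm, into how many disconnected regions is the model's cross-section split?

At z = 6 mm: the r=12 cylinder gives a regular 24-gon of circumradius 12 (constant along its height). The result has 1 disconnected region.

1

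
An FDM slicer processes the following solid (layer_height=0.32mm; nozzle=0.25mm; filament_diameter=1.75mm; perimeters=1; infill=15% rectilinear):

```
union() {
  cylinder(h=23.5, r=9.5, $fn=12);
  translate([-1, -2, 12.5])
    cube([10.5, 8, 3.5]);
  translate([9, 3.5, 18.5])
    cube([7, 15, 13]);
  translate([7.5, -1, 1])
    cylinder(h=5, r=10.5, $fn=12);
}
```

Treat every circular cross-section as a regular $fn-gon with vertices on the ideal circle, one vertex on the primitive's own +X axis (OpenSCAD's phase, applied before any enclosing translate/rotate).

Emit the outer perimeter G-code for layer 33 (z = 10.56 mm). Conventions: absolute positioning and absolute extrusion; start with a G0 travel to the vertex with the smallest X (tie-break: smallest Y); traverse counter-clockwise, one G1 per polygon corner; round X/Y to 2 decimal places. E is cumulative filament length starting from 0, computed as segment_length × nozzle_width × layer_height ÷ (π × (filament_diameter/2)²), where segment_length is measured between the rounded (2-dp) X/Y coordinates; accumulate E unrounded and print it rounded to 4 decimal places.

At z = 10.56 mm: the r=9.5 cylinder contributes a regular 12-gon of circumradius 9.5; the cube at (-1, -2) is absent (z outside [12.5, 16]); the cube at (9, 3.5) is not intersected at this z (z outside [18.5, 31.5]); the cylinder at (7.5, -1) is not intersected at this z (z outside [1, 6]); Merging all regions: only the r=9.5 cylinder is present, so the union is just that shape — 1 connected region. The outline is a single polygon with 12 vertices. Extrusion per mm of travel: 0.25 × 0.32 / (π × 0.875²) = 0.033260. Accumulating E over each segment gives final E = 1.9630.

G0 X-9.50 Y0.00 Z10.56
G1 X-8.23 Y-4.75 E0.1635
G1 X-4.75 Y-8.23 E0.3272
G1 X0.00 Y-9.50 E0.4908
G1 X4.75 Y-8.23 E0.6543
G1 X8.23 Y-4.75 E0.8180
G1 X9.50 Y0.00 E0.9815
G1 X8.23 Y4.75 E1.1451
G1 X4.75 Y8.23 E1.3087
G1 X0.00 Y9.50 E1.4723
G1 X-4.75 Y8.23 E1.6358
G1 X-8.23 Y4.75 E1.7995
G1 X-9.50 Y0.00 E1.9630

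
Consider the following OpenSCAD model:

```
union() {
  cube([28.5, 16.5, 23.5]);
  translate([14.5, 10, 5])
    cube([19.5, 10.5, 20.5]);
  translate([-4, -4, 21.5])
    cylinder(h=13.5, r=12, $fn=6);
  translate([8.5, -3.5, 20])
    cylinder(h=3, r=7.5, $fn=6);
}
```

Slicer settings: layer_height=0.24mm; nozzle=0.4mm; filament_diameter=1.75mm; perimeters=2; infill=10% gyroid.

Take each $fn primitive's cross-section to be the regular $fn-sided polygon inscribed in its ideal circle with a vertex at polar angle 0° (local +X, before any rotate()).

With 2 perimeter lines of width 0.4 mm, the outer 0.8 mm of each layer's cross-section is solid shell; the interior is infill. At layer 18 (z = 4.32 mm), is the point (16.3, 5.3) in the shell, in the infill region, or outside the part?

infill

At z = 4.32 mm: the 28.5×16.5 cube contributes its full rectangle; the cube at (14.5, 10) does not reach this height (z outside [5, 25.5]); the cylinder at (-4, -4) does not reach this height (z outside [21.5, 35]); the cylinder at (8.5, -3.5) is absent (z outside [20, 23]); Taking the union: only the 28.5×16.5 cube is present, so the union is just that shape — 1 connected region. Overall, the cross-section is a single solid region. The nearest boundary edge runs (0.00, 0.00)→(28.50, 0.00); distance from the point to it = 5.30 mm. The point is inside the cross-section and 5.30 mm from the nearest boundary — more than the 0.8 mm shell width (2 × 0.4), so it's in the infill interior.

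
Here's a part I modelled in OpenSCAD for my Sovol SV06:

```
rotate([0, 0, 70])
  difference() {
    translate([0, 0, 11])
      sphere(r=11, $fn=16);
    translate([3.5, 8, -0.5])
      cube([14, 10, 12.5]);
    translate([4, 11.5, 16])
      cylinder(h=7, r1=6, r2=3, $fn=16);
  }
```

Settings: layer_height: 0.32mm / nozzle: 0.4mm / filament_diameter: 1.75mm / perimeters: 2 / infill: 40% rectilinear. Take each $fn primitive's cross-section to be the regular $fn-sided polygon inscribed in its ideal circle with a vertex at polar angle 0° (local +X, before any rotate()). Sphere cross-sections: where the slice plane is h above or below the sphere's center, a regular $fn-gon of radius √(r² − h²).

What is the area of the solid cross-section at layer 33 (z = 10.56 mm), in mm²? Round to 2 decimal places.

At z = 10.56 mm: the r=11 sphere slices to a regular 16-gon of circumradius 10.991 (√(r²−h²) with h=0.44 from center) (area = (16/2)·10.991²·sin(360°/16) = 369.84 mm²); the 14×10 cube at (3.5, 8) contributes its full rectangle (area 140.00 mm²); the cone at (4, 11.5) is not intersected at this z (z outside [16, 23]); After the difference (first − rest): starting from the r=11 sphere (369.84 mm²), the 14×10 cube at (3.5, 8) partially overlaps it — only the 5.04 mm² overlap (of its 140.00 mm²) is removed, clipping the outline — area = 364.80 mm²; (whole slice rotated 70° about Z — lengths, areas and connectivity unchanged). Overall, the cross-section is a single solid region. Net area = 364.80 mm².

364.80 mm²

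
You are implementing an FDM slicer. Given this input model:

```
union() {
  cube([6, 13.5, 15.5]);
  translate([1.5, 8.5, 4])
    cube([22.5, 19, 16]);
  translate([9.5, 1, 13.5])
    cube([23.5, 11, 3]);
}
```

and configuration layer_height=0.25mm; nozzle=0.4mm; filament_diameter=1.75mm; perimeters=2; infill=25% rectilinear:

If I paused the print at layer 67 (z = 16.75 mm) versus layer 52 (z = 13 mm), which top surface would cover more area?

Layer 67 (z = 16.75): the cube is not intersected at this z (z outside [0, 15.5]); the 22.5×19 cube at (1.5, 8.5) contributes its full rectangle (area 427.50 mm²); the cube at (9.5, 1) does not reach this height (z outside [13.5, 16.5]); Taking the union: only the 22.5×19 cube at (1.5, 8.5) is present, so the union is just that shape — area = 427.50 mm². So its area = 427.50 mm². Layer 52 (z = 13): the 6×13.5 cube contributes its full rectangle (area 81.00 mm²); the cube at (1.5, 8.5) (footprint 22.5×19) is included at this height (area 427.50 mm²); the cube at (9.5, 1) is absent (z outside [13.5, 16.5]); Merging all regions: the regions partially overlap — summed areas 508.50 mm² minus the doubly-counted overlap 22.50 mm² gives 486.00 mm² — area = 486.00 mm². So its area = 486.00 mm². Layer 52 is larger (486.00 vs 427.50 mm²).

layer 52 (z = 13 mm)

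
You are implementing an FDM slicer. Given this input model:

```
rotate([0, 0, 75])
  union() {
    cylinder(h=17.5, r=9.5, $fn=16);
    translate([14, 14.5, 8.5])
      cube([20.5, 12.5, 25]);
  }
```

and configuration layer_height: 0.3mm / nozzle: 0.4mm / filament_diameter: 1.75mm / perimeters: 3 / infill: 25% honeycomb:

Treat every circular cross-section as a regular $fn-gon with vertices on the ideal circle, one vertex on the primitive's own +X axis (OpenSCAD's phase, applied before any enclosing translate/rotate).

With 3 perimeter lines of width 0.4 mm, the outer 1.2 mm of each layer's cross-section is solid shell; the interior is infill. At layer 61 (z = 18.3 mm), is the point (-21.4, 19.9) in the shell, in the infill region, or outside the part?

outside

At z = 18.3 mm: the cylinder is absent (z outside [0, 17.5]); the 20.5×12.5 cube at (14, 14.5) contributes its full rectangle; Combining (union): only the 20.5×12.5 cube at (14, 14.5) is present, so the union is just that shape — 1 connected region; (whole slice rotated 75° about Z — lengths, areas and connectivity unchanged). Overall, the cross-section is a single solid region. Undo the 75° rotation: the query point maps to (13.683, 25.821) in the un-rotated model frame. The nearest boundary edge runs (14.00, 27.00)→(14.00, 14.50); distance from the point to it = 0.32 mm. The point is not inside any of the regions above, so it lies outside the cross-section (0.32 mm from the nearest boundary).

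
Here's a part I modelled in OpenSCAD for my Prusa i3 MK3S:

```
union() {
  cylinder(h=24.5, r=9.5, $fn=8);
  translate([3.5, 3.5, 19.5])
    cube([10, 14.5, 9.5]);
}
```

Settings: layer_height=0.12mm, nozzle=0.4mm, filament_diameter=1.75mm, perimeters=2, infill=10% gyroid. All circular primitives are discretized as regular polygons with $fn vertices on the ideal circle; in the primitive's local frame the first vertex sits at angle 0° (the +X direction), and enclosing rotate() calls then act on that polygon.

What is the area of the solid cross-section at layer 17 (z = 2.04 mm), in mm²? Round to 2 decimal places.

At z = 2.04 mm: the cylinder: section is a regular 8-gon, circumradius r=9.5 (area = (8/2)·9.500²·sin(360°/8) = 255.27 mm²); the cube at (3.5, 3.5) is absent (z outside [19.5, 29]); Merging all regions: only the r=9.5 cylinder is present, so the union is just that shape — area = 255.27 mm². Overall, the cross-section is a single solid region. Net area = 255.27 mm².

255.27 mm²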